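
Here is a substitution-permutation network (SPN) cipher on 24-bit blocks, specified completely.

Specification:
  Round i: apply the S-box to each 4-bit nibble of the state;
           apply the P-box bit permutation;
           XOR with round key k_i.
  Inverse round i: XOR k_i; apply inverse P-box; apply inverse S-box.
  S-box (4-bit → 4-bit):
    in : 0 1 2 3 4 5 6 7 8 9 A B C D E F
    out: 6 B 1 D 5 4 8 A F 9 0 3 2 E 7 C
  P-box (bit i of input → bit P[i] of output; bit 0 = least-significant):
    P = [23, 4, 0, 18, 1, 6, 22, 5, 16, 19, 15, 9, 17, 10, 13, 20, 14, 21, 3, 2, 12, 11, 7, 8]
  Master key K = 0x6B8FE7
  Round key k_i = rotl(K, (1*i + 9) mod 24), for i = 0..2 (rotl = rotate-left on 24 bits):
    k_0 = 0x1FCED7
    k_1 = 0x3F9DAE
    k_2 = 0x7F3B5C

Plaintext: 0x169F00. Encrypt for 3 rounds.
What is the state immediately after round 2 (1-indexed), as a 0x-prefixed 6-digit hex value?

0xDF2D40

s_0 = plaintext = 0x169F00
s_1 = Round(s_0, k_0) = 0x4D5582
s_2 = Round(s_1, k_1) = 0xDF2D40
s_3 = Round(s_2, k_2) = 0x35B0C3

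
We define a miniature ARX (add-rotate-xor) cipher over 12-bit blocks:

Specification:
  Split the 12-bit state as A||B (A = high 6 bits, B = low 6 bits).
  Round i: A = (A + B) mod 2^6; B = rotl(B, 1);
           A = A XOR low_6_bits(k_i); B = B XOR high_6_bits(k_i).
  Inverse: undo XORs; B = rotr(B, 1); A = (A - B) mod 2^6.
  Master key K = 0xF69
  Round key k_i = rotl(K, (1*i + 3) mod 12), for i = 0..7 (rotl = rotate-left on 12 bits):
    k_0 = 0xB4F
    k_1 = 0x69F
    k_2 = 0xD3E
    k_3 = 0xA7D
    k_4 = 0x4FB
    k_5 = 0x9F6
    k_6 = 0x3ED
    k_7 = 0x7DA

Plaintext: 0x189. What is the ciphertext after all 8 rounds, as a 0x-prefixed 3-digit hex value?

0x7E0

s_0 = plaintext = 0x189
s_1 = Round(s_0, k_0) = 0x03F
s_2 = Round(s_1, k_1) = 0x825
s_3 = Round(s_2, k_2) = 0xEFF
s_4 = Round(s_3, k_3) = 0x1D6
s_5 = Round(s_4, k_4) = 0x9BF
s_6 = Round(s_5, k_5) = 0x4D8
s_7 = Round(s_6, k_6) = 0x1BF
s_8 = Round(s_7, k_7) = 0x7E0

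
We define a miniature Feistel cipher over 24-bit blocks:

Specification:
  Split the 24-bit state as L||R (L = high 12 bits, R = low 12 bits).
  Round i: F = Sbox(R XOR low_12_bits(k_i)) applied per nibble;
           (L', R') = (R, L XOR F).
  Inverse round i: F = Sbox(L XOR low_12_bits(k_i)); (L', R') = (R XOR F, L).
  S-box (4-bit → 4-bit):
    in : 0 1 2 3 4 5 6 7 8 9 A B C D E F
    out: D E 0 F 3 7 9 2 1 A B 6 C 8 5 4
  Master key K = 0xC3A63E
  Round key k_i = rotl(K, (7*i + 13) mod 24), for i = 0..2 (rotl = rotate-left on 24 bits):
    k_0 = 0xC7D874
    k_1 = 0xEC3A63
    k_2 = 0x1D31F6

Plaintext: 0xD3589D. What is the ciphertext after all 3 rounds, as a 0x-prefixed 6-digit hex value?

s_0 = plaintext = 0xD3589D
s_1 = Round(s_0, k_0) = 0x89D06F
s_2 = Round(s_1, k_1) = 0x06F341
s_3 = Round(s_2, k_2) = 0x34100D

0x34100D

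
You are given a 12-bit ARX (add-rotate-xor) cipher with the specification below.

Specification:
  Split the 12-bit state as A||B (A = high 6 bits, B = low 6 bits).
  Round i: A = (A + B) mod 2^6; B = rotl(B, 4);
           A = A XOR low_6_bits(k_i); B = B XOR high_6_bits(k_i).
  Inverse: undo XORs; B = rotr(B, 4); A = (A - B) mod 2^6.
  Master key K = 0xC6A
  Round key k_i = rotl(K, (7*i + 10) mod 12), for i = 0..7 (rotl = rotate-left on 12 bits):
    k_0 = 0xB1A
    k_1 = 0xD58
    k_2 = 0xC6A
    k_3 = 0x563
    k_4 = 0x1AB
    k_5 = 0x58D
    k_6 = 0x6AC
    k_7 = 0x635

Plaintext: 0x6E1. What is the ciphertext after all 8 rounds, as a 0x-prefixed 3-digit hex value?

s_0 = plaintext = 0x6E1
s_1 = Round(s_0, k_0) = 0x9B4
s_2 = Round(s_1, k_1) = 0x0B8
s_3 = Round(s_2, k_2) = 0x43F
s_4 = Round(s_3, k_3) = 0xB2A
s_5 = Round(s_4, k_4) = 0xF6C
s_6 = Round(s_5, k_5) = 0x91D
s_7 = Round(s_6, k_6) = 0xB4D
s_8 = Round(s_7, k_7) = 0x3CB

0x3CB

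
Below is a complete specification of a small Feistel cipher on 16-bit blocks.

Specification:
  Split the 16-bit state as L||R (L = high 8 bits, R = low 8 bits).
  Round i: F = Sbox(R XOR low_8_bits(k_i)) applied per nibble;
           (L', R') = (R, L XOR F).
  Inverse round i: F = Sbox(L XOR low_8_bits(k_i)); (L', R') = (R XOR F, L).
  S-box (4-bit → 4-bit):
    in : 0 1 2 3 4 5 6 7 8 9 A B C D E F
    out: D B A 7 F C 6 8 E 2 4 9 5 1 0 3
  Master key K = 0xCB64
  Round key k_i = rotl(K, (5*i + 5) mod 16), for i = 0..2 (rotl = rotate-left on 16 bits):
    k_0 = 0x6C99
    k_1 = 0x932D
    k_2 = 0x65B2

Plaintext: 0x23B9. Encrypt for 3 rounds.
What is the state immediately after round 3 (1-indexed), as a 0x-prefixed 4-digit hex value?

s_0 = plaintext = 0x23B9
s_1 = Round(s_0, k_0) = 0xB98E
s_2 = Round(s_1, k_1) = 0x8EFE
s_3 = Round(s_2, k_2) = 0xFE7B

0xFE7B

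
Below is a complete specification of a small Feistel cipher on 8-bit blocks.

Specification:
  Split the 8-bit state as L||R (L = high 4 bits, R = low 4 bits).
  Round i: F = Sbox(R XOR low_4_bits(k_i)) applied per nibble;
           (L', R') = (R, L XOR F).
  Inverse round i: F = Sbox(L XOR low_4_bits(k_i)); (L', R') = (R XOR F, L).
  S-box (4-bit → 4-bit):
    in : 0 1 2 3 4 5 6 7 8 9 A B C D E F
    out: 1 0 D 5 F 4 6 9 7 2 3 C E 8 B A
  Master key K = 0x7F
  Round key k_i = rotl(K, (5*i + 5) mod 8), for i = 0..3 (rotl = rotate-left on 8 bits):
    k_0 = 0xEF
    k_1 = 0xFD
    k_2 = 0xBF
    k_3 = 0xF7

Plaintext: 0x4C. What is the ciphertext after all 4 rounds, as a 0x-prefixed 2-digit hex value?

s_0 = plaintext = 0x4C
s_1 = Round(s_0, k_0) = 0xC1
s_2 = Round(s_1, k_1) = 0x12
s_3 = Round(s_2, k_2) = 0x29
s_4 = Round(s_3, k_3) = 0x99

0x99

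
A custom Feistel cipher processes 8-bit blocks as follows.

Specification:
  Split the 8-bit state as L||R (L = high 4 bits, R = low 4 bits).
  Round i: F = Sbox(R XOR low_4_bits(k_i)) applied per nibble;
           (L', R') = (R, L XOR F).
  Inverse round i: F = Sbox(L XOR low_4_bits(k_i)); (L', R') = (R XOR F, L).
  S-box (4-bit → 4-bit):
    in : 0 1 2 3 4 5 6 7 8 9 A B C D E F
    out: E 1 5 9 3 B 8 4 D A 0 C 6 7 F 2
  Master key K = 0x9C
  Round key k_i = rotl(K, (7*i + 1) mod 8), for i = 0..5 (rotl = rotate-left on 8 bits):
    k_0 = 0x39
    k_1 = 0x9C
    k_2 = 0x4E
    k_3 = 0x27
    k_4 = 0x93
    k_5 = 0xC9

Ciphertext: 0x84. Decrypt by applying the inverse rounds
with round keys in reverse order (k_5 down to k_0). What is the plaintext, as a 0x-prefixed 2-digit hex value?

0x6E

s_0 = ciphertext = 0x84
s_1 = InvRound(s_0, k_5) = 0x58
s_2 = InvRound(s_1, k_4) = 0x05
s_3 = InvRound(s_2, k_3) = 0x10
s_4 = InvRound(s_3, k_2) = 0x21
s_5 = InvRound(s_4, k_1) = 0xE2
s_6 = InvRound(s_5, k_0) = 0x6E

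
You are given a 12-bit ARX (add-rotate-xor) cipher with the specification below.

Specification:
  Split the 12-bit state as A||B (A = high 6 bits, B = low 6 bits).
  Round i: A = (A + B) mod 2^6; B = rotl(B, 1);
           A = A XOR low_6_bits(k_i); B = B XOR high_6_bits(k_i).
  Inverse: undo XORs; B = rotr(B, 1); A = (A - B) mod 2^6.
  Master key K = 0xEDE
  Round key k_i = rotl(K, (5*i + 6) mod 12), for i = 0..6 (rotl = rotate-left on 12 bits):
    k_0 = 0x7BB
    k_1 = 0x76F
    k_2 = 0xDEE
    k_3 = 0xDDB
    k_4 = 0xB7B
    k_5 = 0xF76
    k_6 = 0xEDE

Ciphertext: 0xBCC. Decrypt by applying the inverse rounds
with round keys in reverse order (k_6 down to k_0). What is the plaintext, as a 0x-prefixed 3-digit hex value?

s_0 = ciphertext = 0xBCC
s_1 = InvRound(s_0, k_6) = 0xDBB
s_2 = InvRound(s_1, k_5) = 0xF43
s_3 = InvRound(s_2, k_4) = 0xBD7
s_4 = InvRound(s_3, k_3) = 0x910
s_5 = InvRound(s_4, k_2) = 0x5F3
s_6 = InvRound(s_5, k_1) = 0x857
s_7 = InvRound(s_6, k_0) = 0xDA4

0xDA4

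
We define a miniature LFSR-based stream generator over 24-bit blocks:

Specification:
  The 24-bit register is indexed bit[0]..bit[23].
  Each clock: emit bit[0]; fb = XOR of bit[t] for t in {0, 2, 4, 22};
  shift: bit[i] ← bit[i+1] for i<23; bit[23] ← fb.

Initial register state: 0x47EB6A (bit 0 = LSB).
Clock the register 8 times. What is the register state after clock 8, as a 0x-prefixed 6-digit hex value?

0xAB47EB

reg_0 = 0x47EB6A
clock 1: out=0, reg = 0xA3F5B5
clock 2: out=1, reg = 0xD1FADA
clock 3: out=0, reg = 0x68FD6D
clock 4: out=1, reg = 0xB47EB6
clock 5: out=0, reg = 0x5A3F5B
clock 6: out=1, reg = 0xAD1FAD
clock 7: out=1, reg = 0x568FD6
clock 8: out=0, reg = 0xAB47EB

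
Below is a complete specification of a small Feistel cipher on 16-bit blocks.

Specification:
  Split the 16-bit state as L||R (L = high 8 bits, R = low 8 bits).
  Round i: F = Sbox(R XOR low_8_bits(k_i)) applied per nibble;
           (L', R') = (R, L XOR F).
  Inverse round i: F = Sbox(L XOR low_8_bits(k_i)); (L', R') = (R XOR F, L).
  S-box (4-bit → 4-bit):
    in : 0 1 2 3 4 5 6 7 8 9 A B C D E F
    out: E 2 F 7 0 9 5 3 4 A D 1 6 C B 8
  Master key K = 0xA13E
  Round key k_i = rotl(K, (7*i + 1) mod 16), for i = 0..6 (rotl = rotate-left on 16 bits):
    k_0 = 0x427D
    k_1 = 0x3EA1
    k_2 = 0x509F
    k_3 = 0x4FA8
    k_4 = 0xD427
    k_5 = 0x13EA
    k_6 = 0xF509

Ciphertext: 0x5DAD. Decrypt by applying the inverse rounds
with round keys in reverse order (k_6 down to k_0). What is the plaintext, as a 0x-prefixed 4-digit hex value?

0x9190

s_0 = ciphertext = 0x5DAD
s_1 = InvRound(s_0, k_6) = 0x3D5D
s_2 = InvRound(s_1, k_5) = 0x9E3D
s_3 = InvRound(s_2, k_4) = 0x279E
s_4 = InvRound(s_3, k_3) = 0xD627
s_5 = InvRound(s_4, k_2) = 0x2DD6
s_6 = InvRound(s_5, k_1) = 0x902D
s_7 = InvRound(s_6, k_0) = 0x9190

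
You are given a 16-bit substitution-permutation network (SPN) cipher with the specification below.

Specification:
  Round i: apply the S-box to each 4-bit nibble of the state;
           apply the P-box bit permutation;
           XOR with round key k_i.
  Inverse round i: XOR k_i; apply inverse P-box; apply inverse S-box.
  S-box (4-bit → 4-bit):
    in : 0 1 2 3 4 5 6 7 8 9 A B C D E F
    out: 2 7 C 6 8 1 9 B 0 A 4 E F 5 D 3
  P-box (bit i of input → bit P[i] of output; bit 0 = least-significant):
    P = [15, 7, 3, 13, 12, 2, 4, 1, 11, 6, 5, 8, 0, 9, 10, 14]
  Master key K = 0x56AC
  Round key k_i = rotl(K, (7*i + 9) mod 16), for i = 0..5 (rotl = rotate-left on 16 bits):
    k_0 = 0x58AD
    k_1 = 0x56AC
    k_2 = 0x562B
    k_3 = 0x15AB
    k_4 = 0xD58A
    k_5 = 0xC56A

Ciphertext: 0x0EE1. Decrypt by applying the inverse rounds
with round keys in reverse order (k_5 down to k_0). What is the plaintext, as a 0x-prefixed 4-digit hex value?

0x98F4

s_0 = ciphertext = 0x0EE1
s_1 = InvRound(s_0, k_5) = 0x7641
s_2 = InvRound(s_1, k_4) = 0xF94C
s_3 = InvRound(s_2, k_3) = 0xE197
s_4 = InvRound(s_3, k_2) = 0x321C
s_5 = InvRound(s_4, k_1) = 0x2AA9
s_6 = InvRound(s_5, k_0) = 0x98F4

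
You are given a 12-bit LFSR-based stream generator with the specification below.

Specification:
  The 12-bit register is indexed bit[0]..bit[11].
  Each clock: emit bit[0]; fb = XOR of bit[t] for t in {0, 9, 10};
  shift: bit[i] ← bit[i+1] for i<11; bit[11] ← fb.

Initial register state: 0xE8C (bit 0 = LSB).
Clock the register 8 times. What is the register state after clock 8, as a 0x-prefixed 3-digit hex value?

reg_0 = 0xE8C
clock 1: out=0, reg = 0x746
clock 2: out=0, reg = 0x3A3
clock 3: out=1, reg = 0x1D1
clock 4: out=1, reg = 0x8E8
clock 5: out=0, reg = 0x474
clock 6: out=0, reg = 0xA3A
clock 7: out=0, reg = 0xD1D
clock 8: out=1, reg = 0x68E

0x68E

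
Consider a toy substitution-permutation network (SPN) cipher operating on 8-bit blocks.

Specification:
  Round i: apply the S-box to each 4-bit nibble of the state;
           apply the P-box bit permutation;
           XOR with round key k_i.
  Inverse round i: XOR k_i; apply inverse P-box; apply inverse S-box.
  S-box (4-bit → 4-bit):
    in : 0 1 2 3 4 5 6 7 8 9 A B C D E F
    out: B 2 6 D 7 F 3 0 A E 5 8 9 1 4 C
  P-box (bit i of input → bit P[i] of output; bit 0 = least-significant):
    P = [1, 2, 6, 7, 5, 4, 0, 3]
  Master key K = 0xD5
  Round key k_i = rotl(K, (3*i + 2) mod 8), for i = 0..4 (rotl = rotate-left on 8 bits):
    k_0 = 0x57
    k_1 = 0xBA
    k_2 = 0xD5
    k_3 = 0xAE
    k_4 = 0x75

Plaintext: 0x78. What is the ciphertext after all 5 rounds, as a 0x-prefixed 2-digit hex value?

s_0 = plaintext = 0x78
s_1 = Round(s_0, k_0) = 0xD3
s_2 = Round(s_1, k_1) = 0x58
s_3 = Round(s_2, k_2) = 0x68
s_4 = Round(s_3, k_3) = 0x1A
s_5 = Round(s_4, k_4) = 0x27

0x27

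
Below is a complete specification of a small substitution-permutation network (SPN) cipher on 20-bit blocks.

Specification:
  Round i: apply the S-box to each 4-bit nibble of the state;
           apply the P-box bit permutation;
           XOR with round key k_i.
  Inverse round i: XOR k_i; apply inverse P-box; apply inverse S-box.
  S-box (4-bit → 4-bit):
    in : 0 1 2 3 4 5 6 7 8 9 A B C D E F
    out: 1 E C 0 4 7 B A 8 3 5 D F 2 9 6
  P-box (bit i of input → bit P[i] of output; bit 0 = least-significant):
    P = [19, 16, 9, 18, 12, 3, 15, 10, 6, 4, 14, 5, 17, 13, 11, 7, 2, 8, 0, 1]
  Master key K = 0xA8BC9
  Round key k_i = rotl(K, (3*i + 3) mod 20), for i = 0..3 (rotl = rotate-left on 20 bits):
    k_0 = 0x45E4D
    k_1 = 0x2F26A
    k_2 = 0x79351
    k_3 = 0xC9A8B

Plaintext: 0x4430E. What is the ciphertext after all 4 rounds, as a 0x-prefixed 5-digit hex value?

0x81AF3

s_0 = plaintext = 0x4430E
s_1 = Round(s_0, k_0) = 0x8464C
s_2 = Round(s_1, k_1) = 0xF7818
s_3 = Round(s_2, k_2) = 0x336F8
s_4 = Round(s_3, k_3) = 0x81AF3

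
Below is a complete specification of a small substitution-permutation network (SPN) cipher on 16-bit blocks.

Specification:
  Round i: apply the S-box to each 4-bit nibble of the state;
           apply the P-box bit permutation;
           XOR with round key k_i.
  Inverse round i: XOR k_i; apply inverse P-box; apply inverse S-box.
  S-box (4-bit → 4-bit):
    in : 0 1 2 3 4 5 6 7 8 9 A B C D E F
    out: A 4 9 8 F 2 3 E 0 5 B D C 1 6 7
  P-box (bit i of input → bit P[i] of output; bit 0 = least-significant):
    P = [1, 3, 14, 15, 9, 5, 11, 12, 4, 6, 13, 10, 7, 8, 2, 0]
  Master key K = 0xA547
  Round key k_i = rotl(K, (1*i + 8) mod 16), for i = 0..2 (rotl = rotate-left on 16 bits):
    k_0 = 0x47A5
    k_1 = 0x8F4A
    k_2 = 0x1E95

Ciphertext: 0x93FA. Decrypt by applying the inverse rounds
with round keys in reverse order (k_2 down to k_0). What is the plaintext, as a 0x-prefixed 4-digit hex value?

s_0 = ciphertext = 0x93FA
s_1 = InvRound(s_0, k_2) = 0x70EA
s_2 = InvRound(s_1, k_1) = 0x6C4C
s_3 = InvRound(s_2, k_0) = 0xAEF5

0xAEF5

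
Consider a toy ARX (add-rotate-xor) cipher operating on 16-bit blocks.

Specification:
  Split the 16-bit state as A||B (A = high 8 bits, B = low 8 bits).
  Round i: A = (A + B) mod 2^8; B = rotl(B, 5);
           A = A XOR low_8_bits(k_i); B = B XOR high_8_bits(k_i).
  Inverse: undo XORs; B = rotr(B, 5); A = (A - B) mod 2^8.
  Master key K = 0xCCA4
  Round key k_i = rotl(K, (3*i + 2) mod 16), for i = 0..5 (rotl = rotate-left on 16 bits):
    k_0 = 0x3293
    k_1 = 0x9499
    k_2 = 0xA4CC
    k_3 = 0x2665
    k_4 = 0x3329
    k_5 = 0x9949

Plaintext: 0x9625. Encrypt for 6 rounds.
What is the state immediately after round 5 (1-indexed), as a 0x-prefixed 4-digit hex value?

0x3A46

s_0 = plaintext = 0x9625
s_1 = Round(s_0, k_0) = 0x2896
s_2 = Round(s_1, k_1) = 0x2746
s_3 = Round(s_2, k_2) = 0xA16C
s_4 = Round(s_3, k_3) = 0x68AB
s_5 = Round(s_4, k_4) = 0x3A46
s_6 = Round(s_5, k_5) = 0xC951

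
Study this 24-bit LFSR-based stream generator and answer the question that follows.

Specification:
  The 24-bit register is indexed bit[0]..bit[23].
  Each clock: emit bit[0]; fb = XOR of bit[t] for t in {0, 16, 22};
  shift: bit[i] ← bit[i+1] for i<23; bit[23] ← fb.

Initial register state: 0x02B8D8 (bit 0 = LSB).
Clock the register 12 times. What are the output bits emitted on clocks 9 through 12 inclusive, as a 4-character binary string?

reg_0 = 0x02B8D8
clock 1: out=0, reg = 0x015C6C
clock 2: out=0, reg = 0x80AE36
clock 3: out=0, reg = 0x40571B
clock 4: out=1, reg = 0x202B8D
clock 5: out=1, reg = 0x9015C6
clock 6: out=0, reg = 0x480AE3
clock 7: out=1, reg = 0x240571
clock 8: out=1, reg = 0x9202B8
clock 9: out=0, reg = 0x49015C
clock 10: out=0, reg = 0x2480AE
clock 11: out=0, reg = 0x124057
clock 12: out=1, reg = 0x89202B

0001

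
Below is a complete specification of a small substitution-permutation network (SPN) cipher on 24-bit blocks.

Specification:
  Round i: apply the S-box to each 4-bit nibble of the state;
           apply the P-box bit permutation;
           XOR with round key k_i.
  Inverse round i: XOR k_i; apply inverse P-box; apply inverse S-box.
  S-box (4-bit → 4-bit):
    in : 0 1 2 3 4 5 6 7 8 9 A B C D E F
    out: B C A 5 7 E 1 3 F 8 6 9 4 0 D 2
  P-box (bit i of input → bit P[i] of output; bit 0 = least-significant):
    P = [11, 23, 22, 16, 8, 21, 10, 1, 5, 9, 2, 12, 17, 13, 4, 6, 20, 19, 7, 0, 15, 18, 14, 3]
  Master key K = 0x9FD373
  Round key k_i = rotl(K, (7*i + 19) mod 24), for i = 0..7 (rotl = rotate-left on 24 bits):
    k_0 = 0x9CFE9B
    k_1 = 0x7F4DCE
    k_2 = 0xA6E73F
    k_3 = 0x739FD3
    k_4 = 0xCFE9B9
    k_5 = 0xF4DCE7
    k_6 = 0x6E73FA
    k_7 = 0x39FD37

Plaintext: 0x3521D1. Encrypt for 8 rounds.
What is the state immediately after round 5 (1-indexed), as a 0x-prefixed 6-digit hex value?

0xC628FE

s_0 = plaintext = 0x3521D1
s_1 = Round(s_0, k_0) = 0xD50E5E
s_2 = Round(s_1, k_1) = 0x147129
s_3 = Round(s_2, k_2) = 0x9D97B1
s_4 = Round(s_3, k_3) = 0x329CB9
s_5 = Round(s_4, k_4) = 0xC628FE
s_6 = Round(s_5, k_5) = 0x85A683
s_7 = Round(s_6, k_6) = 0x029E41
s_8 = Round(s_7, k_7) = 0x54685A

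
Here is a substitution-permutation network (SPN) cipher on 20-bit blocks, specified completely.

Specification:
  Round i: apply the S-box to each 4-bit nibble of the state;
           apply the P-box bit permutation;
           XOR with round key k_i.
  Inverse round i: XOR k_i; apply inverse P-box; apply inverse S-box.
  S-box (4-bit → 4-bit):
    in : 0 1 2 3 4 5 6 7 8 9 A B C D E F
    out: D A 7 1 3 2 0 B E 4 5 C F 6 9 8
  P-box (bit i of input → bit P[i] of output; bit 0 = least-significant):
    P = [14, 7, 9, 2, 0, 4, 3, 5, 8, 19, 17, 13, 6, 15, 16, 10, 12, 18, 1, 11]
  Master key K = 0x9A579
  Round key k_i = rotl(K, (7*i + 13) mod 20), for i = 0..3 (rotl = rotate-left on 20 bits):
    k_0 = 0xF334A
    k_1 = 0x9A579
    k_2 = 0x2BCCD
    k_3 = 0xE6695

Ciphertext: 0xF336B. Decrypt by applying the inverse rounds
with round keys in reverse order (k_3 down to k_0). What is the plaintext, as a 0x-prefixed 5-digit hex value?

s_0 = ciphertext = 0xF336B
s_1 = InvRound(s_0, k_3) = 0xA0387
s_2 = InvRound(s_1, k_2) = 0x07799
s_3 = InvRound(s_2, k_1) = 0x325F2
s_4 = InvRound(s_3, k_0) = 0x4F58D

0x4F58D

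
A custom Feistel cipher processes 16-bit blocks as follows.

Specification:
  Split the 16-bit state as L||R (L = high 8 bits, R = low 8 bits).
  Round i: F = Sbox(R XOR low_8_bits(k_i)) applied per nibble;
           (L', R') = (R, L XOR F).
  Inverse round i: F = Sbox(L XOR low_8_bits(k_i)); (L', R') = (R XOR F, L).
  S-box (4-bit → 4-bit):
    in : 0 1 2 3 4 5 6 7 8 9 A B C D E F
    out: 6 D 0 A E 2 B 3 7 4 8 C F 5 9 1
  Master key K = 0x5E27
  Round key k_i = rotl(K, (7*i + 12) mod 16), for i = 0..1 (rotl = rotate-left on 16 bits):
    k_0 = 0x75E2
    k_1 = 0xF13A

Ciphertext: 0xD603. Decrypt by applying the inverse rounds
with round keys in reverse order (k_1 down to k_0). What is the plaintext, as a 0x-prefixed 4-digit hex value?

s_0 = ciphertext = 0xD603
s_1 = InvRound(s_0, k_1) = 0x9CD6
s_2 = InvRound(s_1, k_0) = 0xEF9C

0xEF9C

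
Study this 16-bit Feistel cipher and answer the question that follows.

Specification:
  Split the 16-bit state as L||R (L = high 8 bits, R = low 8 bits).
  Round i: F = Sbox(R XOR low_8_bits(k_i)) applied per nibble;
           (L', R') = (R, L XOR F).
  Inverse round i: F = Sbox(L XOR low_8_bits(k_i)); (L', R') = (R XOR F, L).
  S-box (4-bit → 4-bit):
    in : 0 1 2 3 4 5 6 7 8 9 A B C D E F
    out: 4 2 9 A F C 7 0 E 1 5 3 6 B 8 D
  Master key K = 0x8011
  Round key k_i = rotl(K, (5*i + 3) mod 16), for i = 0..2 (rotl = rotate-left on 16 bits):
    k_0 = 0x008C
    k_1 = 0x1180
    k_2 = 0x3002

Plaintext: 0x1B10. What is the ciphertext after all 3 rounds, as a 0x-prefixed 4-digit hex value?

s_0 = plaintext = 0x1B10
s_1 = Round(s_0, k_0) = 0x100D
s_2 = Round(s_1, k_1) = 0x0DFB
s_3 = Round(s_2, k_2) = 0xFBDC

0xFBDC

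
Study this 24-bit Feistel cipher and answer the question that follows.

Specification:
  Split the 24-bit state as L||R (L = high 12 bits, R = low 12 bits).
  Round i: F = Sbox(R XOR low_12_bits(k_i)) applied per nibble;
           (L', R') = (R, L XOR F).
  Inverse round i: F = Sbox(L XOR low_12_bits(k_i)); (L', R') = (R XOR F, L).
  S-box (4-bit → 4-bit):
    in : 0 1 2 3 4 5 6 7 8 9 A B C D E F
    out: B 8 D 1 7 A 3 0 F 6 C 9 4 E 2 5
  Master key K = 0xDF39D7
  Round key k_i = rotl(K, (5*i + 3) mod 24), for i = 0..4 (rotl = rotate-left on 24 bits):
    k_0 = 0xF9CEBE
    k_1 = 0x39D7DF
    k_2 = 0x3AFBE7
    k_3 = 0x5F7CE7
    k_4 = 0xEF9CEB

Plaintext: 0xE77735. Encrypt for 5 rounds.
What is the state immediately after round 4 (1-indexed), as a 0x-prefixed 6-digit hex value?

0xE82FA7

s_0 = plaintext = 0xE77735
s_1 = Round(s_0, k_0) = 0x73588E
s_2 = Round(s_1, k_1) = 0x88E29D
s_3 = Round(s_2, k_2) = 0x29DE82
s_4 = Round(s_3, k_3) = 0xE82FA7
s_5 = Round(s_4, k_4) = 0xFA7FF6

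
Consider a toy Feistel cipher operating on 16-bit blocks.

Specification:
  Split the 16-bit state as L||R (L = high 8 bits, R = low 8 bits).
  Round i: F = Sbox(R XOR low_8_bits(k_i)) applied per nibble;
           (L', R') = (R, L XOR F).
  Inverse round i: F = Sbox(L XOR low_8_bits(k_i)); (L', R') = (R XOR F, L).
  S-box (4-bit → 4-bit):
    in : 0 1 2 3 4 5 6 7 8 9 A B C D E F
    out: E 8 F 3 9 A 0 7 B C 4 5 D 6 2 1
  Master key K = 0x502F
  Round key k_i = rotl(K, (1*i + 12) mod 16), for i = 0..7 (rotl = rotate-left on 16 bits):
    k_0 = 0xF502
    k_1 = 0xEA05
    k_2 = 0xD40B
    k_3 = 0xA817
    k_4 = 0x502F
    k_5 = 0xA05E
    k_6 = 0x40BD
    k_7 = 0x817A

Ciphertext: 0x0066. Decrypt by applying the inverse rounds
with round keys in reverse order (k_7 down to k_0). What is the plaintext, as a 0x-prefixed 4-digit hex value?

s_0 = ciphertext = 0x0066
s_1 = InvRound(s_0, k_7) = 0x1200
s_2 = InvRound(s_1, k_6) = 0x4112
s_3 = InvRound(s_2, k_5) = 0x9341
s_4 = InvRound(s_3, k_4) = 0x1C93
s_5 = InvRound(s_4, k_3) = 0x761C
s_6 = InvRound(s_5, k_2) = 0x6A76
s_7 = InvRound(s_6, k_1) = 0x776A
s_8 = InvRound(s_7, k_0) = 0x1077

0x1077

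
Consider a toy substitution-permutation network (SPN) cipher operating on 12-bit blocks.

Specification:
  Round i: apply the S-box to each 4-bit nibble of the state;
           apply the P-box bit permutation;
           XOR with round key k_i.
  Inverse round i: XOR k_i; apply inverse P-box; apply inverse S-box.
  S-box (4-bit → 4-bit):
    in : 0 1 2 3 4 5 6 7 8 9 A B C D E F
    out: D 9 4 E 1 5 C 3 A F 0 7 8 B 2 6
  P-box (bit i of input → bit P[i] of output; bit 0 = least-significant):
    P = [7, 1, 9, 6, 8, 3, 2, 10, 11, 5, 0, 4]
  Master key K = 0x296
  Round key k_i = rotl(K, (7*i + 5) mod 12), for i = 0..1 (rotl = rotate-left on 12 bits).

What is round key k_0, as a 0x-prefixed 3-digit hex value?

K = 0x296
k_0 = rotl(K, (7*0+5) mod 12) = rotl(K, 5) = 0x2C5

0x2C5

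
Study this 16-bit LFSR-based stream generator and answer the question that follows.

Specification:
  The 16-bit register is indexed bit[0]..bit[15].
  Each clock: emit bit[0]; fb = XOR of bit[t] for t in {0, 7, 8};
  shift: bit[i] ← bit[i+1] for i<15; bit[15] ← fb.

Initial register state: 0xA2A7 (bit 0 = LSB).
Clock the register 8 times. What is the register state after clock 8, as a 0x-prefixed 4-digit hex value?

reg_0 = 0xA2A7
clock 1: out=1, reg = 0x5153
clock 2: out=1, reg = 0x28A9
clock 3: out=1, reg = 0x1454
clock 4: out=0, reg = 0x0A2A
clock 5: out=0, reg = 0x0515
clock 6: out=1, reg = 0x028A
clock 7: out=0, reg = 0x8145
clock 8: out=1, reg = 0x40A2

0x40A2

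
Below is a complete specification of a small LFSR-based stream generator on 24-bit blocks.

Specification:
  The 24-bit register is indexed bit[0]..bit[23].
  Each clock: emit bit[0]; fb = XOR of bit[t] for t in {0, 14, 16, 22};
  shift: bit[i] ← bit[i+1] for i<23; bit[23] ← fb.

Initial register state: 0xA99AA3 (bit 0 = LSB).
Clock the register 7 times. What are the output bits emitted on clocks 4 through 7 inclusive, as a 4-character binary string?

0010

reg_0 = 0xA99AA3
clock 1: out=1, reg = 0x54CD51
clock 2: out=1, reg = 0xAA66A8
clock 3: out=0, reg = 0xD53354
clock 4: out=0, reg = 0x6A99AA
clock 5: out=0, reg = 0xB54CD5
clock 6: out=1, reg = 0xDAA66A
clock 7: out=0, reg = 0xED5335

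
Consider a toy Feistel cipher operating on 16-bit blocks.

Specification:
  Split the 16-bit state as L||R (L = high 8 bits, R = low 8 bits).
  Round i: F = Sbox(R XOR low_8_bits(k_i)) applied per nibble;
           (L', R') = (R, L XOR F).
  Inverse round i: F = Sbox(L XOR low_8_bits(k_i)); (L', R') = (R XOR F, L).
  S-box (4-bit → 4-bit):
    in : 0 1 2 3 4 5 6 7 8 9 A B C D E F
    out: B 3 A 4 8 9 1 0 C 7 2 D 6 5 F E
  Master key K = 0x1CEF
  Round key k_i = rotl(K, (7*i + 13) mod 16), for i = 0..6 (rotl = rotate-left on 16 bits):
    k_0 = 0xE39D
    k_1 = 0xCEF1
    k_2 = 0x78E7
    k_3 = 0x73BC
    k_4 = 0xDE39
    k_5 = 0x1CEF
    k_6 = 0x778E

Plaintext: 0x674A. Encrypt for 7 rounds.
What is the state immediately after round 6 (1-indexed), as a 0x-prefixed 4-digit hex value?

s_0 = plaintext = 0x674A
s_1 = Round(s_0, k_0) = 0x4A37
s_2 = Round(s_1, k_1) = 0x372B
s_3 = Round(s_2, k_2) = 0x2B51
s_4 = Round(s_3, k_3) = 0x51DE
s_5 = Round(s_4, k_4) = 0xDEA1
s_6 = Round(s_5, k_5) = 0xA151
s_7 = Round(s_6, k_6) = 0x51FF

0xA151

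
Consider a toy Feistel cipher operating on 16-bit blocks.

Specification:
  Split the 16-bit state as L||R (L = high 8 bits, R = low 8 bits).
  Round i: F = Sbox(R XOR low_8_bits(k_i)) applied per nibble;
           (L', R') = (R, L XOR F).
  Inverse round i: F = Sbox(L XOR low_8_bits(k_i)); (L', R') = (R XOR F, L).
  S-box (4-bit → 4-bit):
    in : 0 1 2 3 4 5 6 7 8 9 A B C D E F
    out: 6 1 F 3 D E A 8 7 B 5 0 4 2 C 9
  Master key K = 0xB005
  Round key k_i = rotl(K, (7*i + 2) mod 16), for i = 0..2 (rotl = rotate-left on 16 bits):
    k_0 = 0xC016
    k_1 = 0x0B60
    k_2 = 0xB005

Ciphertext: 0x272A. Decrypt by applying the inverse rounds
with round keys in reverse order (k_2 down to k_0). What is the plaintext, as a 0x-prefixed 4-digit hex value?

s_0 = ciphertext = 0x272A
s_1 = InvRound(s_0, k_2) = 0xD527
s_2 = InvRound(s_1, k_1) = 0x29D5
s_3 = InvRound(s_2, k_0) = 0xEC29

0xEC29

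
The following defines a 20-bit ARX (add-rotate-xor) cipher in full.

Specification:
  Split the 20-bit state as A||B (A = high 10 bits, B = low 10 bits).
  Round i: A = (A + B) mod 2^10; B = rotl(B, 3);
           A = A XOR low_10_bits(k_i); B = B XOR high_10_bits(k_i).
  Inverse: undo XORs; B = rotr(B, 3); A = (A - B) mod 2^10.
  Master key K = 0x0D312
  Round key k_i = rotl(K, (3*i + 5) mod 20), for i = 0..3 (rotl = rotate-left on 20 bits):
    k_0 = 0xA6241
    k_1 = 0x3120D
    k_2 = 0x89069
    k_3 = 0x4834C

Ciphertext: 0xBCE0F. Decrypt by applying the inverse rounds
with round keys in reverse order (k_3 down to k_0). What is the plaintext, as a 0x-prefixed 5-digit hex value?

s_0 = ciphertext = 0xBCE0F
s_1 = InvRound(s_0, k_3) = 0x76BE5
s_2 = InvRound(s_1, k_2) = 0x3ECB8
s_3 = InvRound(s_2, k_1) = 0x39E0F
s_4 = InvRound(s_3, k_0) = 0xC5392

0xC5392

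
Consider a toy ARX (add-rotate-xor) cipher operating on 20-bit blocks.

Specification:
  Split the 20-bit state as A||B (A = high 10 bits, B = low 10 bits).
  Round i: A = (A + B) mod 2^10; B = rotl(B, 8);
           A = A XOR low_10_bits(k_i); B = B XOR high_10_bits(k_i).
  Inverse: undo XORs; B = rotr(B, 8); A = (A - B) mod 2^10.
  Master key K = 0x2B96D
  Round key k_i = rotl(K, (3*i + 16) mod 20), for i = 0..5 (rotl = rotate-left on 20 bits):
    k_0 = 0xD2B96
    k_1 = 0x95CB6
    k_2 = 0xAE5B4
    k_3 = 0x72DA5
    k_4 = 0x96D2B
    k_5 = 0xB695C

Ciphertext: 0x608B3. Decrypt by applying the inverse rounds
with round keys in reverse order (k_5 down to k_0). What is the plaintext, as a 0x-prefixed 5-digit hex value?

0xF92B6

s_0 = ciphertext = 0x608B3
s_1 = InvRound(s_0, k_5) = 0xCE1A6
s_2 = InvRound(s_1, k_4) = 0x873F7
s_3 = InvRound(s_2, k_3) = 0xB1CF2
s_4 = InvRound(s_3, k_2) = 0x9152E
s_5 = InvRound(s_4, k_1) = 0x431E7
s_6 = InvRound(s_5, k_0) = 0xF92B6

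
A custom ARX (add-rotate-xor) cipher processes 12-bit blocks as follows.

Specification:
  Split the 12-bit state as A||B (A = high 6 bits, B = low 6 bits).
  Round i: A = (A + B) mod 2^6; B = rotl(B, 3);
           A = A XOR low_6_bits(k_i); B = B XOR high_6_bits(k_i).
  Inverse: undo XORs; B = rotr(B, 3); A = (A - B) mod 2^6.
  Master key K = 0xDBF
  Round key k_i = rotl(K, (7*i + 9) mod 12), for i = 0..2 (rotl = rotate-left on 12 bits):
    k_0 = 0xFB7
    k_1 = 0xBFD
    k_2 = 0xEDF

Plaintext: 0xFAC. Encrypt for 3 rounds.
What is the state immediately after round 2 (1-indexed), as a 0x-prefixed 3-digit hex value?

s_0 = plaintext = 0xFAC
s_1 = Round(s_0, k_0) = 0x75B
s_2 = Round(s_1, k_1) = 0x174
s_3 = Round(s_2, k_2) = 0x99D

0x174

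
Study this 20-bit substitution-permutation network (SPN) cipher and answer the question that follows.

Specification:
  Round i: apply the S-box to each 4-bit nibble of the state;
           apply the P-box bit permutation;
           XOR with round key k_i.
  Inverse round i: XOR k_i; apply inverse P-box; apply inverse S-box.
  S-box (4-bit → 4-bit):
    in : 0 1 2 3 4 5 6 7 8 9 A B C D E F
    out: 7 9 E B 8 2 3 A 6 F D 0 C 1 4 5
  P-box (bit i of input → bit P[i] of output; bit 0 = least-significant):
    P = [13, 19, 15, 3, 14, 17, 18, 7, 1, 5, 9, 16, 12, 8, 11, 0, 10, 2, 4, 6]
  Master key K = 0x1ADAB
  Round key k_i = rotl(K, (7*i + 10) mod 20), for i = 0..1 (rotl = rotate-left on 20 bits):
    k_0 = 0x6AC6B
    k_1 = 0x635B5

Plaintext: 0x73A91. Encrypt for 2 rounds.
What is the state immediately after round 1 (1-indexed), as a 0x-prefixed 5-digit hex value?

0x1DFA4

s_0 = plaintext = 0x73A91
s_1 = Round(s_0, k_0) = 0x1DFA4
s_2 = Round(s_1, k_1) = 0x2637F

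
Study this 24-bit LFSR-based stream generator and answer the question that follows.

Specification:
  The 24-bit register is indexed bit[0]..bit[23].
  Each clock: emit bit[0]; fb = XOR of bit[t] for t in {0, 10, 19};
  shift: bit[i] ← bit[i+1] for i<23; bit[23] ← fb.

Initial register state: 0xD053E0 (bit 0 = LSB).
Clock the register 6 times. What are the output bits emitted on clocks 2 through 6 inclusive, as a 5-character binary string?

00001

reg_0 = 0xD053E0
clock 1: out=0, reg = 0x6829F0
clock 2: out=0, reg = 0xB414F8
clock 3: out=0, reg = 0xDA0A7C
clock 4: out=0, reg = 0xED053E
clock 5: out=0, reg = 0x76829F
clock 6: out=1, reg = 0xBB414F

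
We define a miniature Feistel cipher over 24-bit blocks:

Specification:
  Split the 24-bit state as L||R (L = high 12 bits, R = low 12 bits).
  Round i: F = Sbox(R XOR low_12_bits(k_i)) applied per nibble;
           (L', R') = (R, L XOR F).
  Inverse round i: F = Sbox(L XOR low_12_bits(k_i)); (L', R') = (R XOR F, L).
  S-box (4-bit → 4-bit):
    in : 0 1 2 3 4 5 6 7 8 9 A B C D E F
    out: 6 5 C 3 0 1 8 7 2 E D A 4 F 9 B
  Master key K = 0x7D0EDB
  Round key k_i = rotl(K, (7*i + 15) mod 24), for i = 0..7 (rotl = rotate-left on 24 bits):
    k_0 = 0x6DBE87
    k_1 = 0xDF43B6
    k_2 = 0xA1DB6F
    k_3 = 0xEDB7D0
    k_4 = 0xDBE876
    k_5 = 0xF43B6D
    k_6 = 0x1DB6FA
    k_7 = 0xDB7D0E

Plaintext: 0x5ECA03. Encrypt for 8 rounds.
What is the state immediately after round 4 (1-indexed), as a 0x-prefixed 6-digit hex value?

0xB99670

s_0 = plaintext = 0x5ECA03
s_1 = Round(s_0, k_0) = 0xA035CC
s_2 = Round(s_1, k_1) = 0x5CC27E
s_3 = Round(s_2, k_2) = 0x27EB99
s_4 = Round(s_3, k_3) = 0xB99670
s_5 = Round(s_4, k_4) = 0x6702F1
s_6 = Round(s_5, k_5) = 0x2F1894
s_7 = Round(s_6, k_6) = 0x894B78
s_8 = Round(s_7, k_7) = 0xB780EC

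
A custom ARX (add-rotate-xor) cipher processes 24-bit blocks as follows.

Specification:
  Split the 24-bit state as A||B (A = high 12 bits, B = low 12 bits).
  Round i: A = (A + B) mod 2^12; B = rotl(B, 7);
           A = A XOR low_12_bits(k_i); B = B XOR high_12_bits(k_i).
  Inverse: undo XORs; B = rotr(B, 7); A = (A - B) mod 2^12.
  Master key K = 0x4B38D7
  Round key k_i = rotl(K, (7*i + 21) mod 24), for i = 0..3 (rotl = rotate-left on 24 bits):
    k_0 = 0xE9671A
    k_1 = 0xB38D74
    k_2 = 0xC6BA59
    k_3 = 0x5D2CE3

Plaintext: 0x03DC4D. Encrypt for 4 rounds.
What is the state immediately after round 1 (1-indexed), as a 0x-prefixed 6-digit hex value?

s_0 = plaintext = 0x03DC4D
s_1 = Round(s_0, k_0) = 0xB90874
s_2 = Round(s_1, k_1) = 0x97017B
s_3 = Round(s_2, k_2) = 0x0B21E0
s_4 = Round(s_3, k_3) = 0xE715DD

0xB90874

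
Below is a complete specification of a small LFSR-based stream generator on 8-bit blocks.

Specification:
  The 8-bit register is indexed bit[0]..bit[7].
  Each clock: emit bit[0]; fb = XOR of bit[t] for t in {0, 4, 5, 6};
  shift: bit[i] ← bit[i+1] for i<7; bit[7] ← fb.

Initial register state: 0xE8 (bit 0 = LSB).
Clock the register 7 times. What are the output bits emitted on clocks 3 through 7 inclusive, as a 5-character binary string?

01011

reg_0 = 0xE8
clock 1: out=0, reg = 0x74
clock 2: out=0, reg = 0xBA
clock 3: out=0, reg = 0x5D
clock 4: out=1, reg = 0xAE
clock 5: out=0, reg = 0xD7
clock 6: out=1, reg = 0xEB
clock 7: out=1, reg = 0xF5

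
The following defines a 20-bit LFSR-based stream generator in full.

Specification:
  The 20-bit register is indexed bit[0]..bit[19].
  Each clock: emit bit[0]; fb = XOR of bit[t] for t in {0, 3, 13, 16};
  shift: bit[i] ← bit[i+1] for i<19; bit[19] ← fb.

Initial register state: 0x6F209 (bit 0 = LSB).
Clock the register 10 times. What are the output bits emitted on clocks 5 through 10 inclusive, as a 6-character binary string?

reg_0 = 0x6F209
clock 1: out=1, reg = 0xB7904
clock 2: out=0, reg = 0x5BC82
clock 3: out=0, reg = 0x2DE41
clock 4: out=1, reg = 0x96F20
clock 5: out=0, reg = 0x4B790
clock 6: out=0, reg = 0xA5BC8
clock 7: out=0, reg = 0xD2DE4
clock 8: out=0, reg = 0x696F2
clock 9: out=0, reg = 0x34B79
clock 10: out=1, reg = 0x9A5BC

000001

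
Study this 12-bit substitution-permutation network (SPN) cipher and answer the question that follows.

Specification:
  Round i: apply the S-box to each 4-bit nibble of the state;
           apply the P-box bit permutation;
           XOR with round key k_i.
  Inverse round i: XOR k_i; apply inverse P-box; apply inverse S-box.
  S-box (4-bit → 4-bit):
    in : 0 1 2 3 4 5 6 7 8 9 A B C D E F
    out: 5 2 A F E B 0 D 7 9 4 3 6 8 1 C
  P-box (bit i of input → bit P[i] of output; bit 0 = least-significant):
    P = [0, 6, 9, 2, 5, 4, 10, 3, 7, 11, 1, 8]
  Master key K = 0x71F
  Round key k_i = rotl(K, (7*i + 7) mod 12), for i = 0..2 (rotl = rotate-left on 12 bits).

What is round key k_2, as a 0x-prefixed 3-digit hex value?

K = 0x71F
k_0 = rotl(K, (7*0+7) mod 12) = rotl(K, 7) = 0xFB8
k_1 = rotl(K, (7*1+7) mod 12) = rotl(K, 2) = 0xC7D
k_2 = rotl(K, (7*2+7) mod 12) = rotl(K, 9) = 0xEE3

0xEE3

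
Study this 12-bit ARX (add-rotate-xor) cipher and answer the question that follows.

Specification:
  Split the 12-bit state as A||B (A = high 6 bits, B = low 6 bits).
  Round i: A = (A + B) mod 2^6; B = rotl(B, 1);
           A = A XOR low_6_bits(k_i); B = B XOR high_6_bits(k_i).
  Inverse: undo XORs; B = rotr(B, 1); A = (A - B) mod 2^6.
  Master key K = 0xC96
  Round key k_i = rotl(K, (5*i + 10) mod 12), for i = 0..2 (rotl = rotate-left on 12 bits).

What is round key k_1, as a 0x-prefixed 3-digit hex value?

K = 0xC96
k_0 = rotl(K, (5*0+10) mod 12) = rotl(K, 10) = 0xB25
k_1 = rotl(K, (5*1+10) mod 12) = rotl(K, 3) = 0x4B6

0x4B6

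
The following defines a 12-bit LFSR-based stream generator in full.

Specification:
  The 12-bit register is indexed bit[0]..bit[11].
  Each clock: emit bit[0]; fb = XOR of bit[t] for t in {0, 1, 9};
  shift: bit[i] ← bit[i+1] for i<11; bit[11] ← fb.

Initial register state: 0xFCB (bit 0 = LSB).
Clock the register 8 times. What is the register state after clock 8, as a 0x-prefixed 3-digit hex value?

reg_0 = 0xFCB
clock 1: out=1, reg = 0xFE5
clock 2: out=1, reg = 0x7F2
clock 3: out=0, reg = 0x3F9
clock 4: out=1, reg = 0x1FC
clock 5: out=0, reg = 0x0FE
clock 6: out=0, reg = 0x87F
clock 7: out=1, reg = 0x43F
clock 8: out=1, reg = 0x21F

0x21F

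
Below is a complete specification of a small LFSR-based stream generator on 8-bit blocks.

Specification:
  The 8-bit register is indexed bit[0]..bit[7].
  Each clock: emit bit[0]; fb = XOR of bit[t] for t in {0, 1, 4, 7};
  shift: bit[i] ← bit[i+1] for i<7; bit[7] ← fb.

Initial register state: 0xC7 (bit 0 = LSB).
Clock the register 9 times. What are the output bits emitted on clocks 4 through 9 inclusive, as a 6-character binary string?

reg_0 = 0xC7
clock 1: out=1, reg = 0xE3
clock 2: out=1, reg = 0xF1
clock 3: out=1, reg = 0xF8
clock 4: out=0, reg = 0x7C
clock 5: out=0, reg = 0xBE
clock 6: out=0, reg = 0xDF
clock 7: out=1, reg = 0x6F
clock 8: out=1, reg = 0x37
clock 9: out=1, reg = 0x9B

000111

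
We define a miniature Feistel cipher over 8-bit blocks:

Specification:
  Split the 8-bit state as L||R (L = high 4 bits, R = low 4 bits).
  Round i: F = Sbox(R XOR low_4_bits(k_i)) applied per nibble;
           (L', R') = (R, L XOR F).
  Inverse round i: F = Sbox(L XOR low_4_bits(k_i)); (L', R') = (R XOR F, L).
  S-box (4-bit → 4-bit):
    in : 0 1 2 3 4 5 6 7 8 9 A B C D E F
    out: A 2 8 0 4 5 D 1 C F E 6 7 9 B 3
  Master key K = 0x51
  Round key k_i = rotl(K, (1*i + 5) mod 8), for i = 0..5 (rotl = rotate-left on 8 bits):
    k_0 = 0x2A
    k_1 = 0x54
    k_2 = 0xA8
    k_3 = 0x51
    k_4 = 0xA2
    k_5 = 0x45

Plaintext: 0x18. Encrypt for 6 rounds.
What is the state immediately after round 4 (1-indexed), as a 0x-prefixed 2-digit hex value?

0x60

s_0 = plaintext = 0x18
s_1 = Round(s_0, k_0) = 0x89
s_2 = Round(s_1, k_1) = 0x91
s_3 = Round(s_2, k_2) = 0x16
s_4 = Round(s_3, k_3) = 0x60
s_5 = Round(s_4, k_4) = 0x0E
s_6 = Round(s_5, k_5) = 0xE6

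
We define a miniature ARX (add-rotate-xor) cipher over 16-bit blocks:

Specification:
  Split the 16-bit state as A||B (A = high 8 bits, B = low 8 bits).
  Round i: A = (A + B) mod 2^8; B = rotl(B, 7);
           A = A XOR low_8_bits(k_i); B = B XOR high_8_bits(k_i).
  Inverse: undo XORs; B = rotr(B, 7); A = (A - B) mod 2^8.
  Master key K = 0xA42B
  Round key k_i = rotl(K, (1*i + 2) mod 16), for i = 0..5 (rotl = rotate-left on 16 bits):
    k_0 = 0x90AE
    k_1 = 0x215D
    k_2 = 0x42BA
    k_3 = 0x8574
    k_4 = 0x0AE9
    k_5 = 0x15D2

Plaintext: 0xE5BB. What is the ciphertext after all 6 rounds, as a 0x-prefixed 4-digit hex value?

0x7241

s_0 = plaintext = 0xE5BB
s_1 = Round(s_0, k_0) = 0x0E4D
s_2 = Round(s_1, k_1) = 0x0687
s_3 = Round(s_2, k_2) = 0x3781
s_4 = Round(s_3, k_3) = 0xCC45
s_5 = Round(s_4, k_4) = 0xF8A8
s_6 = Round(s_5, k_5) = 0x7241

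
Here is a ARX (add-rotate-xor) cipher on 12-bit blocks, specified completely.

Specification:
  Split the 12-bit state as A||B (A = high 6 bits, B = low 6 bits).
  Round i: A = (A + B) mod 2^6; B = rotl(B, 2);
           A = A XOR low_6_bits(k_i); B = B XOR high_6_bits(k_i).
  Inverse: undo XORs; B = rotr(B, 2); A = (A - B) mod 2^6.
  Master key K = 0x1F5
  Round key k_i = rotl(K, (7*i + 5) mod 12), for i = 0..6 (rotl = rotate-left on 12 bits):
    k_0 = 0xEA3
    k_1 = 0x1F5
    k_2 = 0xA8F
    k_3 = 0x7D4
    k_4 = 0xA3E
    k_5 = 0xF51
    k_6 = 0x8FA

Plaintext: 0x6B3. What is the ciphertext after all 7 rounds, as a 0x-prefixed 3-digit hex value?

s_0 = plaintext = 0x6B3
s_1 = Round(s_0, k_0) = 0xBB5
s_2 = Round(s_1, k_1) = 0x590
s_3 = Round(s_2, k_2) = 0xA6B
s_4 = Round(s_3, k_3) = 0x031
s_5 = Round(s_4, k_4) = 0x3EF
s_6 = Round(s_5, k_5) = 0xBC3
s_7 = Round(s_6, k_6) = 0x22F

0x22F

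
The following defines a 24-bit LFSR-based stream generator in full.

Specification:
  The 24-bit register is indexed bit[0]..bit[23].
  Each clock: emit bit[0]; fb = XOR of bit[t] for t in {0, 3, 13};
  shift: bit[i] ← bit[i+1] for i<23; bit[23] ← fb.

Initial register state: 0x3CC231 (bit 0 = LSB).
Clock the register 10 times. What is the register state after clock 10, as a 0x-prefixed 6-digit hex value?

0xE44F30

reg_0 = 0x3CC231
clock 1: out=1, reg = 0x9E6118
clock 2: out=0, reg = 0x4F308C
clock 3: out=0, reg = 0x279846
clock 4: out=0, reg = 0x13CC23
clock 5: out=1, reg = 0x89E611
clock 6: out=1, reg = 0x44F308
clock 7: out=0, reg = 0x227984
clock 8: out=0, reg = 0x913CC2
clock 9: out=0, reg = 0xC89E61
clock 10: out=1, reg = 0xE44F30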